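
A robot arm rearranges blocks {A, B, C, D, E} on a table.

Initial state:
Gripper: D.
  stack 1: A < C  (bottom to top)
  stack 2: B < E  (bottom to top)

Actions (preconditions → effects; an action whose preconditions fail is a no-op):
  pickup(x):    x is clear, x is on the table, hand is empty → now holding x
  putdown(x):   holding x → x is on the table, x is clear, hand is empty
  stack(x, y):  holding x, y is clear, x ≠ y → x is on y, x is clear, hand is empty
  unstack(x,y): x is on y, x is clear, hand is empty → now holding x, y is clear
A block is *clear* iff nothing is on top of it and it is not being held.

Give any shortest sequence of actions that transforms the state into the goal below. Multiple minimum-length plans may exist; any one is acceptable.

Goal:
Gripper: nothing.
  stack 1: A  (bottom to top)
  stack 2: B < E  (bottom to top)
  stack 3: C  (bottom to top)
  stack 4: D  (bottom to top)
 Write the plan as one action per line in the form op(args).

putdown(D)
unstack(C, A)
putdown(C)

step 1 (putdown(D)): towers=[A/C; B/E; D] holding=-
step 2 (unstack(C, A)): towers=[A; B/E; D] holding=C
step 3 (putdown(C)): towers=[A; B/E; C; D] holding=-
goal check: towers=[A; B/E; C; D] holding=- — reached (length 3, optimal by BFS)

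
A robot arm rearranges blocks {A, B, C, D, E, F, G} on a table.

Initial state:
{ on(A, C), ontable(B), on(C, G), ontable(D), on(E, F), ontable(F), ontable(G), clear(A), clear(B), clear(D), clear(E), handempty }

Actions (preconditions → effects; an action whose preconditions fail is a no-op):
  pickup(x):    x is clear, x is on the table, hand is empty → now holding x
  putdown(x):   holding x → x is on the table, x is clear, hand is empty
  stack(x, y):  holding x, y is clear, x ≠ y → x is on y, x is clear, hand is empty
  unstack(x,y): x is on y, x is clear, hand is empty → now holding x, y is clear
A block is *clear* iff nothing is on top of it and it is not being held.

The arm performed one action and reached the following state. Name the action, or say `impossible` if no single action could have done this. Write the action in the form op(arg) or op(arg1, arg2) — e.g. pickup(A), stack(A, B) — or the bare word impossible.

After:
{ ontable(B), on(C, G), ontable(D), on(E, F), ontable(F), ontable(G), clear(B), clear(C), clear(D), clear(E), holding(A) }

unstack(A, C)

target: towers=[B; D; F/E; G/C] holding=A
         pickup(B) → towers=[D; F/E; G/C/A] holding=B
         pickup(D) → towers=[B; F/E; G/C/A] holding=D
     unstack(A, C) → towers=[B; D; F/E; G/C] holding=A  ← match
     unstack(E, F) → towers=[B; D; F; G/C/A] holding=E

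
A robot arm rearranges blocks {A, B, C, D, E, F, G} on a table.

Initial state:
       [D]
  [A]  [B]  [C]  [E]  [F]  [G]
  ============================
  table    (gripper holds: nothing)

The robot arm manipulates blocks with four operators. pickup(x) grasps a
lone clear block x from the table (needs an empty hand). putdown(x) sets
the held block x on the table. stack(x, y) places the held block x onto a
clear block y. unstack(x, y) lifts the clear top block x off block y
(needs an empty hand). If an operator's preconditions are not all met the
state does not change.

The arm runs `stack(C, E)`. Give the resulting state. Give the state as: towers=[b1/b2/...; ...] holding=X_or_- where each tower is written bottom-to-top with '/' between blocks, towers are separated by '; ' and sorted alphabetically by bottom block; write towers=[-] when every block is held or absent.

towers=[A; B/D; C; E; F; G] holding=-

before: towers=[A; B/D; C; E; F; G] holding=-
pre[stack(C, E)]: holding(C) no, clear(E) yes, C≠E yes
holding(C) unmet → stack(C, E) is a no-op
after:  towers=[A; B/D; C; E; F; G] holding=-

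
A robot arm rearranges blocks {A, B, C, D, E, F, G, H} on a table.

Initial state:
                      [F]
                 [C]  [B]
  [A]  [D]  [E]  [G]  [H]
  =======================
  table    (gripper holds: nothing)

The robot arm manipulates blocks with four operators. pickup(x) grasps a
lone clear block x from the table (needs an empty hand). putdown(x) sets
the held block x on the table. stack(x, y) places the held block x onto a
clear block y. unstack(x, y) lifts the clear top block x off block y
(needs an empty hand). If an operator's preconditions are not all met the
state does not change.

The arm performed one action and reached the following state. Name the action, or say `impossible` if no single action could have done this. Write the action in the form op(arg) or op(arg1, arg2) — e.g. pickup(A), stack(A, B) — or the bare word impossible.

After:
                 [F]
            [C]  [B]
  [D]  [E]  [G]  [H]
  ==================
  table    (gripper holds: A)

target: towers=[D; E; G/C; H/B/F] holding=A
         pickup(A) → towers=[D; E; G/C; H/B/F] holding=A  ← match
         pickup(E) → towers=[A; D; G/C; H/B/F] holding=E
     unstack(F, B) → towers=[A; D; E; G/C; H/B] holding=F
         pickup(D) → towers=[A; E; G/C; H/B/F] holding=D
     unstack(C, G) → towers=[A; D; E; G; H/B/F] holding=C

pickup(A)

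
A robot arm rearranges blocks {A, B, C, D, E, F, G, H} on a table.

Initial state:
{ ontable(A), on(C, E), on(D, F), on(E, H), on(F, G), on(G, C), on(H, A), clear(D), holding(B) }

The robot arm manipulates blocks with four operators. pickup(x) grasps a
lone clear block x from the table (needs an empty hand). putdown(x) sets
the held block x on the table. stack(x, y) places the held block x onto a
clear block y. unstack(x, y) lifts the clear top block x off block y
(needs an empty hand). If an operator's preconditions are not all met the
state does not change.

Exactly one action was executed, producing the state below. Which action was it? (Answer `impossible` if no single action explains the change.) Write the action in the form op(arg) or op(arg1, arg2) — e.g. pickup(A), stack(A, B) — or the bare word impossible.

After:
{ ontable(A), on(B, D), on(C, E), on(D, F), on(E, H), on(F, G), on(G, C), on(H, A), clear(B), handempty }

target: towers=[A/H/E/C/G/F/D/B] holding=-
        putdown(B) → towers=[A/H/E/C/G/F/D; B] holding=-
       stack(B, D) → towers=[A/H/E/C/G/F/D/B] holding=-  ← match

stack(B, D)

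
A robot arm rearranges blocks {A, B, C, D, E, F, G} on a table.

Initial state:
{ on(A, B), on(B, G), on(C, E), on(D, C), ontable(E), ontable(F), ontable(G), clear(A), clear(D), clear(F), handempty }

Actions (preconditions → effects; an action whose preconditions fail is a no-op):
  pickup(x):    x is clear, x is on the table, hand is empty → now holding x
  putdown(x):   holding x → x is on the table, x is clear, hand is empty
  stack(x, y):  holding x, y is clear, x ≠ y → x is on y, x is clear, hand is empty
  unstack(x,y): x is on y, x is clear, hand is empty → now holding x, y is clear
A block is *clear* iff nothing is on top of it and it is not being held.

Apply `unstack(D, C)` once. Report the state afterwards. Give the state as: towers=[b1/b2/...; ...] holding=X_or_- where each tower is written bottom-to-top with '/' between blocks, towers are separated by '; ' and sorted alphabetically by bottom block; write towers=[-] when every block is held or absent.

towers=[E/C; F; G/B/A] holding=D

before: towers=[E/C/D; F; G/B/A] holding=-
pre[unstack(D, C)]: on(D,C) ok, clear(D) ok, handempty ok
all met → apply unstack(D, C)
after:  towers=[E/C; F; G/B/A] holding=D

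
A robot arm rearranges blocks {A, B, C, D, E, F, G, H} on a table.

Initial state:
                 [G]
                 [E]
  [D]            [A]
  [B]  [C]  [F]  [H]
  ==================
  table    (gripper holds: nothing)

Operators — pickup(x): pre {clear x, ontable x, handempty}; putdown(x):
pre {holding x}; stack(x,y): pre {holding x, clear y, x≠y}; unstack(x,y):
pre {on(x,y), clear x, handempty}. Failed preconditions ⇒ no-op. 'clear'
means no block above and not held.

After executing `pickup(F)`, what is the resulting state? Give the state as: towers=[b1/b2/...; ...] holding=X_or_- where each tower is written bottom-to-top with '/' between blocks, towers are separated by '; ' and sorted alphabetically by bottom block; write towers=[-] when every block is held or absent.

towers=[B/D; C; H/A/E/G] holding=F

before: towers=[B/D; C; F; H/A/E/G] holding=-
pre[pickup(F)]: clear(F) ok, ontable(F) ok, handempty ok
all met → apply pickup(F)
after:  towers=[B/D; C; H/A/E/G] holding=F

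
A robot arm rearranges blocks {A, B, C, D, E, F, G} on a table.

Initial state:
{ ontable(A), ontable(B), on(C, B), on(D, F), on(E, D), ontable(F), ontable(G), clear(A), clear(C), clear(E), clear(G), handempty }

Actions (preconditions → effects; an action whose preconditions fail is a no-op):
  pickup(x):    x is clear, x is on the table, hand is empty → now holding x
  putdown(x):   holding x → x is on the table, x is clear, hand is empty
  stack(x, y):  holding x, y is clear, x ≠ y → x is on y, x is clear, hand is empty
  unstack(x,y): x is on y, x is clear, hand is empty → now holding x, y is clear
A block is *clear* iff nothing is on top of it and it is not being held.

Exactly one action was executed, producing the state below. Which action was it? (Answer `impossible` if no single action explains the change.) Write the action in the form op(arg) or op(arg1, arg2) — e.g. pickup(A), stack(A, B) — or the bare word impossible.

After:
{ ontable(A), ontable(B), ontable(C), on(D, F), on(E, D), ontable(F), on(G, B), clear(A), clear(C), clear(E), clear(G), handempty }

impossible

target: towers=[A; B/G; C; F/D/E] holding=-
         pickup(G) → towers=[A; B/C; F/D/E] holding=G
         pickup(A) → towers=[B/C; F/D/E; G] holding=A
     unstack(E, D) → towers=[A; B/C; F/D; G] holding=E
     unstack(C, B) → towers=[A; B; F/D/E; G] holding=C
none of the 4 applicable actions match → impossible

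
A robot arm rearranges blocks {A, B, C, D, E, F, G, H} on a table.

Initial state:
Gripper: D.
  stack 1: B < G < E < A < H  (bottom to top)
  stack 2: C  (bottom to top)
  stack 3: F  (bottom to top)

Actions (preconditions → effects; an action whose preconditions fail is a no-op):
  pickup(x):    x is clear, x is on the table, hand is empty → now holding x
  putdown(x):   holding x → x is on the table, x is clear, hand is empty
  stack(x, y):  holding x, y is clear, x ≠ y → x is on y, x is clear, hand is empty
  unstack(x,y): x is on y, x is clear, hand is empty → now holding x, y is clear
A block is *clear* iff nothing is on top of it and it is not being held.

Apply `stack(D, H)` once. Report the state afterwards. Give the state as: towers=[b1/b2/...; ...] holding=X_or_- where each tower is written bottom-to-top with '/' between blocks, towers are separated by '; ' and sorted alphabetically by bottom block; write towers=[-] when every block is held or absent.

towers=[B/G/E/A/H/D; C; F] holding=-

before: towers=[B/G/E/A/H; C; F] holding=D
pre[stack(D, H)]: holding(D) ok, clear(H) ok, D≠H ok
all met → apply stack(D, H)
after:  towers=[B/G/E/A/H/D; C; F] holding=-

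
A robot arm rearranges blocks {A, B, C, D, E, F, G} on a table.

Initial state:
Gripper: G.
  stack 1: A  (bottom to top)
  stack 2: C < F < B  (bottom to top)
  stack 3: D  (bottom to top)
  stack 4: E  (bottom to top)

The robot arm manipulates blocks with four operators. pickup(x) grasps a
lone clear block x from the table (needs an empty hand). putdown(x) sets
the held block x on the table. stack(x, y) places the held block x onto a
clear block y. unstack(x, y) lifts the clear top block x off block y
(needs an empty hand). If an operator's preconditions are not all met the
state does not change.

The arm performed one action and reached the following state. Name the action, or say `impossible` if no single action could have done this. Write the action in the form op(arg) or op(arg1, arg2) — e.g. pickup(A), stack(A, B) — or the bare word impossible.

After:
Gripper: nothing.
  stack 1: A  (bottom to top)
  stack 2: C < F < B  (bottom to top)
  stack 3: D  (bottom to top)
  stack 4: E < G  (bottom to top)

stack(G, E)

target: towers=[A; C/F/B; D; E/G] holding=-
        putdown(G) → towers=[A; C/F/B; D; E; G] holding=-
       stack(G, B) → towers=[A; C/F/B/G; D; E] holding=-
       stack(G, D) → towers=[A; C/F/B; D/G; E] holding=-
       stack(G, A) → towers=[A/G; C/F/B; D; E] holding=-
       stack(G, E) → towers=[A; C/F/B; D; E/G] holding=-  ← match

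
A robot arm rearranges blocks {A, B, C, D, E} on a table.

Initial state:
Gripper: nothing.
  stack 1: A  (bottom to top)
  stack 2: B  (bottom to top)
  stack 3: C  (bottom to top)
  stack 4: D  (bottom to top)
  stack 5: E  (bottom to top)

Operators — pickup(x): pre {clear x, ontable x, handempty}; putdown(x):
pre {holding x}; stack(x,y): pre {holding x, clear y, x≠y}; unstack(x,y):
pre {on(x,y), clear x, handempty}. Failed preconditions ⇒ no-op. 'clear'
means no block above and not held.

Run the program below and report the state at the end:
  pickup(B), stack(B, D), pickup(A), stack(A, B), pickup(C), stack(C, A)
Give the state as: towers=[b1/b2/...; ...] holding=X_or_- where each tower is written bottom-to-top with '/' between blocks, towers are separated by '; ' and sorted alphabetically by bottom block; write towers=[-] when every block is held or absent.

towers=[D/B/A/C; E] holding=-

step 1 (pickup(B)): towers=[A; C; D; E] holding=B
step 2 (stack(B, D)): towers=[A; C; D/B; E] holding=-
step 3 (pickup(A)): towers=[C; D/B; E] holding=A
step 4 (stack(A, B)): towers=[C; D/B/A; E] holding=-
step 5 (pickup(C)): towers=[D/B/A; E] holding=C
step 6 (stack(C, A)): towers=[D/B/A/C; E] holding=-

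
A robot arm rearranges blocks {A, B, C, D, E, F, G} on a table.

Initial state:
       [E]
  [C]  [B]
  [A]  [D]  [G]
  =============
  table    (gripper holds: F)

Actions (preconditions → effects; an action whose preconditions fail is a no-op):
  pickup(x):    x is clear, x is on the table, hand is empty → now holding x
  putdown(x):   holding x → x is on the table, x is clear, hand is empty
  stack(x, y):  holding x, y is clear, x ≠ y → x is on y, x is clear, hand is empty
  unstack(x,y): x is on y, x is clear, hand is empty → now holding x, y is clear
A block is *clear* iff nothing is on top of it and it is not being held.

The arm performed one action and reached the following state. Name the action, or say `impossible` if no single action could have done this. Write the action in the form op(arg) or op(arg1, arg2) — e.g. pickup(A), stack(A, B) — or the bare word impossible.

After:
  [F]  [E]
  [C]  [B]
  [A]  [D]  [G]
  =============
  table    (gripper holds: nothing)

stack(F, C)

target: towers=[A/C/F; D/B/E; G] holding=-
        putdown(F) → towers=[A/C; D/B/E; F; G] holding=-
       stack(F, G) → towers=[A/C; D/B/E; G/F] holding=-
       stack(F, E) → towers=[A/C; D/B/E/F; G] holding=-
       stack(F, C) → towers=[A/C/F; D/B/E; G] holding=-  ← match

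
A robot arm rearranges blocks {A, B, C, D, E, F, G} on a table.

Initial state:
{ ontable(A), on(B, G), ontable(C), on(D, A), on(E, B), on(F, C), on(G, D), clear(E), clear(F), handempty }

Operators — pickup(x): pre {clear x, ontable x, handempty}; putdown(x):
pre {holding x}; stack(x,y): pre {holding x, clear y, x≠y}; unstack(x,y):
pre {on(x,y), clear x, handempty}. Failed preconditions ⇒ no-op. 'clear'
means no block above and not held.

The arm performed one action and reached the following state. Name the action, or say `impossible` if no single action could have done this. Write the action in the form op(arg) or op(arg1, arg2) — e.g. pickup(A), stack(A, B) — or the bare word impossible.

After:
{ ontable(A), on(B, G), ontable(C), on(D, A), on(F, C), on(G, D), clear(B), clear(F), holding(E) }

target: towers=[A/D/G/B; C/F] holding=E
     unstack(F, C) → towers=[A/D/G/B/E; C] holding=F
     unstack(E, B) → towers=[A/D/G/B; C/F] holding=E  ← match

unstack(E, B)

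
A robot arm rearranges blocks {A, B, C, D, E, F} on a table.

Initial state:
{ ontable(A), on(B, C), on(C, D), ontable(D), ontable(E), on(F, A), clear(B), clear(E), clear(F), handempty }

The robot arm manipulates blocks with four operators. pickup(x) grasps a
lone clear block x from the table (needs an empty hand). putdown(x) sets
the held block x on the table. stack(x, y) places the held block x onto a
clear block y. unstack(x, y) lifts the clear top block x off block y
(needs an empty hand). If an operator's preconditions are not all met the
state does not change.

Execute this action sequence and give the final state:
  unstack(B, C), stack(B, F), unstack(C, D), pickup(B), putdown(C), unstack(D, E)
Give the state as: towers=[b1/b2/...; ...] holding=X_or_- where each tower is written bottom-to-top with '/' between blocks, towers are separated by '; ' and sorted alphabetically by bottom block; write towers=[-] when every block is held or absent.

step 1 (unstack(B, C)): towers=[A/F; D/C; E] holding=B
step 2 (stack(B, F)): towers=[A/F/B; D/C; E] holding=-
step 3 (unstack(C, D)): towers=[A/F/B; D; E] holding=C
step 4 (pickup(B)) [no-op]: towers=[A/F/B; D; E] holding=C
step 5 (putdown(C)): towers=[A/F/B; C; D; E] holding=-
step 6 (unstack(D, E)) [no-op]: towers=[A/F/B; C; D; E] holding=-

towers=[A/F/B; C; D; E] holding=-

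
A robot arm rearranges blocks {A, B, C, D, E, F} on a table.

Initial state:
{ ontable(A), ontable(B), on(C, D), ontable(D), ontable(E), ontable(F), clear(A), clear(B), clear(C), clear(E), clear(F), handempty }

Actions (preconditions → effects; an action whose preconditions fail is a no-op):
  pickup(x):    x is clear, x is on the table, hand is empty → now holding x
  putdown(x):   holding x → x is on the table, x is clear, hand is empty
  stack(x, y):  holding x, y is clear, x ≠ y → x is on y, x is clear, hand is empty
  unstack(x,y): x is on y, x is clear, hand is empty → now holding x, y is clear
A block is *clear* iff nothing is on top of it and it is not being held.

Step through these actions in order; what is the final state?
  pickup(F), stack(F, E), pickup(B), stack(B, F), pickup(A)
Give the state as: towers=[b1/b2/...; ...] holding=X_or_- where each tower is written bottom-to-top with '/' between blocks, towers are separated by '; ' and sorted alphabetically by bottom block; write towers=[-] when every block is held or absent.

step 1 (pickup(F)): towers=[A; B; D/C; E] holding=F
step 2 (stack(F, E)): towers=[A; B; D/C; E/F] holding=-
step 3 (pickup(B)): towers=[A; D/C; E/F] holding=B
step 4 (stack(B, F)): towers=[A; D/C; E/F/B] holding=-
step 5 (pickup(A)): towers=[D/C; E/F/B] holding=A

towers=[D/C; E/F/B] holding=A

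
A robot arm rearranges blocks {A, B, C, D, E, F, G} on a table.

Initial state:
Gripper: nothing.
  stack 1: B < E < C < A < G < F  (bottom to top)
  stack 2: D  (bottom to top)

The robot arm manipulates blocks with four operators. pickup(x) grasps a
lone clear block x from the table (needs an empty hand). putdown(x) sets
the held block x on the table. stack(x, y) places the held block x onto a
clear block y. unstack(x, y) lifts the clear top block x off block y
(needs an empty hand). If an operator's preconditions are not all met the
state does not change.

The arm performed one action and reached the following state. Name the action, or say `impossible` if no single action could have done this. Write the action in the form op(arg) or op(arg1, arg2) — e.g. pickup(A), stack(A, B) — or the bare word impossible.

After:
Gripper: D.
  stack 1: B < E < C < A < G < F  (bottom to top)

target: towers=[B/E/C/A/G/F] holding=D
     unstack(F, G) → towers=[B/E/C/A/G; D] holding=F
         pickup(D) → towers=[B/E/C/A/G/F] holding=D  ← match

pickup(D)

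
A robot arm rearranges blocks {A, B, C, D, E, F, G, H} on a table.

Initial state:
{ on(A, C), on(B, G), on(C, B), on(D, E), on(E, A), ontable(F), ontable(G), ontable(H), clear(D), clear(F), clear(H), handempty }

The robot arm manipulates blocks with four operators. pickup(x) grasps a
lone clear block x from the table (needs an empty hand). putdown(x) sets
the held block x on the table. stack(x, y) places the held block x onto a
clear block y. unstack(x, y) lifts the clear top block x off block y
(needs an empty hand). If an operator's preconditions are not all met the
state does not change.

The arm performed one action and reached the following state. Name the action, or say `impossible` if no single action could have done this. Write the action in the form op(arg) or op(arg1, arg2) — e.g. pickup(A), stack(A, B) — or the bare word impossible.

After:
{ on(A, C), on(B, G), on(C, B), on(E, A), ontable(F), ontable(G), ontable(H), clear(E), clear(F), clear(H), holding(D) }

target: towers=[F; G/B/C/A/E; H] holding=D
         pickup(H) → towers=[F; G/B/C/A/E/D] holding=H
         pickup(F) → towers=[G/B/C/A/E/D; H] holding=F
     unstack(D, E) → towers=[F; G/B/C/A/E; H] holding=D  ← match

unstack(D, E)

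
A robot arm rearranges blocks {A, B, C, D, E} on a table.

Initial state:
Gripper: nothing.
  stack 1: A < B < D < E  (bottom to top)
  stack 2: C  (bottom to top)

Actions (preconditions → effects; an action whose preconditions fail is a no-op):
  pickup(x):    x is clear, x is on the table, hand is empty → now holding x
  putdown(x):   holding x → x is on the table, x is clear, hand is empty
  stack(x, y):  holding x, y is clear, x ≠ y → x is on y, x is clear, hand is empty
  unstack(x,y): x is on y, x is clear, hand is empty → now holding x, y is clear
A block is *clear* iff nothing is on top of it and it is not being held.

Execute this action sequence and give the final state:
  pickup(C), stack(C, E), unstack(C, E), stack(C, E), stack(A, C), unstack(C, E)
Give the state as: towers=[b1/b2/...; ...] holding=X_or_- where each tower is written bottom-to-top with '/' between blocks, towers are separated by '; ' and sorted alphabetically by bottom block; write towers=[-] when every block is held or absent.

step 1 (pickup(C)): towers=[A/B/D/E] holding=C
step 2 (stack(C, E)): towers=[A/B/D/E/C] holding=-
step 3 (unstack(C, E)): towers=[A/B/D/E] holding=C
step 4 (stack(C, E)): towers=[A/B/D/E/C] holding=-
step 5 (stack(A, C)) [no-op]: towers=[A/B/D/E/C] holding=-
step 6 (unstack(C, E)): towers=[A/B/D/E] holding=C

towers=[A/B/D/E] holding=C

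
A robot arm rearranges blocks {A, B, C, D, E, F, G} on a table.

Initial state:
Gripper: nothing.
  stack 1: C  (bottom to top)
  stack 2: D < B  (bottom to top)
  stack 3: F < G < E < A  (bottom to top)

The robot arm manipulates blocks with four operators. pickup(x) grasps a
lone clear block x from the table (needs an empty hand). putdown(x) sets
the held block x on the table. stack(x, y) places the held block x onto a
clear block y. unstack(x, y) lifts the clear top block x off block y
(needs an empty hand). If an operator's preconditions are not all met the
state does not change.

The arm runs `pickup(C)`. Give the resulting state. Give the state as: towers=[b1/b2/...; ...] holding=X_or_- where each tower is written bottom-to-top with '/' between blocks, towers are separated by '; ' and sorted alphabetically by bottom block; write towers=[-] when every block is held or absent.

towers=[D/B; F/G/E/A] holding=C

before: towers=[C; D/B; F/G/E/A] holding=-
pre[pickup(C)]: clear(C) ✓, ontable(C) ✓, handempty ✓
all met → apply pickup(C)
after:  towers=[D/B; F/G/E/A] holding=C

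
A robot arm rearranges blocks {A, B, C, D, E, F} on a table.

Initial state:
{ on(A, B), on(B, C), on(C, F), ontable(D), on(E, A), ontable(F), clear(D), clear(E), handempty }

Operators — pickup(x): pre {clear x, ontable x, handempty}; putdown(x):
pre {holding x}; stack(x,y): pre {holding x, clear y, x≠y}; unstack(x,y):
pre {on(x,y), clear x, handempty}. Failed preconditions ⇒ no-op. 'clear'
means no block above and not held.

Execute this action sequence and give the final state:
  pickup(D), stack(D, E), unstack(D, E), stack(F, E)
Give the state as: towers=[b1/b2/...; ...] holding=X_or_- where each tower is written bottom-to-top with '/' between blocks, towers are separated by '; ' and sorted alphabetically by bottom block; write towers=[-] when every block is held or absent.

towers=[F/C/B/A/E] holding=D

step 1 (pickup(D)): towers=[F/C/B/A/E] holding=D
step 2 (stack(D, E)): towers=[F/C/B/A/E/D] holding=-
step 3 (unstack(D, E)): towers=[F/C/B/A/E] holding=D
step 4 (stack(F, E)) [no-op]: towers=[F/C/B/A/E] holding=D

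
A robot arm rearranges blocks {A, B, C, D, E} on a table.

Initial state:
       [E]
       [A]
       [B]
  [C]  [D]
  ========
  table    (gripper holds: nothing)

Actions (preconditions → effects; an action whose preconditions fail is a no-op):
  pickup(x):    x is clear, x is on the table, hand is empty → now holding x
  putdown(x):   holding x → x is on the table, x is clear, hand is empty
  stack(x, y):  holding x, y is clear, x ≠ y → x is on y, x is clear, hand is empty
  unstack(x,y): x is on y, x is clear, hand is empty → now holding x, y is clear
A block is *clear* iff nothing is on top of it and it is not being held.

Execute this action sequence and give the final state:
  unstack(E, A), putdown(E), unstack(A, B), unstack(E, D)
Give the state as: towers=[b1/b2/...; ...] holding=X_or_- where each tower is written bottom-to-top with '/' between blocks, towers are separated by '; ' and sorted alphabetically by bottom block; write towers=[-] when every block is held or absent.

towers=[C; D/B; E] holding=A

step 1 (unstack(E, A)): towers=[C; D/B/A] holding=E
step 2 (putdown(E)): towers=[C; D/B/A; E] holding=-
step 3 (unstack(A, B)): towers=[C; D/B; E] holding=A
step 4 (unstack(E, D)) [no-op]: towers=[C; D/B; E] holding=A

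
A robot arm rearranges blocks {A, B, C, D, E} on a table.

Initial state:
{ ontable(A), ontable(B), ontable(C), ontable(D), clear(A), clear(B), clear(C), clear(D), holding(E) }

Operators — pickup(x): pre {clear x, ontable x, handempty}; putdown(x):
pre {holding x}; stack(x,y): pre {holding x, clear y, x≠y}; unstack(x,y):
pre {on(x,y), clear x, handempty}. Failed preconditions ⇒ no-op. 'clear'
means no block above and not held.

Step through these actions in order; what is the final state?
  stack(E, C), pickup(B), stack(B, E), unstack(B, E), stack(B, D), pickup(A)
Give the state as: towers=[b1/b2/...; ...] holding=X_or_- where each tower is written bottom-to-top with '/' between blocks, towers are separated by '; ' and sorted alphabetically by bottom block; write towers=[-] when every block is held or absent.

towers=[C/E; D/B] holding=A

step 1 (stack(E, C)): towers=[A; B; C/E; D] holding=-
step 2 (pickup(B)): towers=[A; C/E; D] holding=B
step 3 (stack(B, E)): towers=[A; C/E/B; D] holding=-
step 4 (unstack(B, E)): towers=[A; C/E; D] holding=B
step 5 (stack(B, D)): towers=[A; C/E; D/B] holding=-
step 6 (pickup(A)): towers=[C/E; D/B] holding=A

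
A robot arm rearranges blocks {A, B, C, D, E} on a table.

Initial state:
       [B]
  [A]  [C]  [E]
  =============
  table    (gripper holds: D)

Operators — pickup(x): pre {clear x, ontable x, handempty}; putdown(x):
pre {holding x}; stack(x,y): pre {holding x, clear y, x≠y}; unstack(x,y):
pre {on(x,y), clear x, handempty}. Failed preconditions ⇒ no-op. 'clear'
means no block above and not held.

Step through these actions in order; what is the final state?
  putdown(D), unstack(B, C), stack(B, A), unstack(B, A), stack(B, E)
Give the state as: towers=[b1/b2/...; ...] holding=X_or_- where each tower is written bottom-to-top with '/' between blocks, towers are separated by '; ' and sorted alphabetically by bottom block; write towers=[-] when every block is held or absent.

towers=[A; C; D; E/B] holding=-

step 1 (putdown(D)): towers=[A; C/B; D; E] holding=-
step 2 (unstack(B, C)): towers=[A; C; D; E] holding=B
step 3 (stack(B, A)): towers=[A/B; C; D; E] holding=-
step 4 (unstack(B, A)): towers=[A; C; D; E] holding=B
step 5 (stack(B, E)): towers=[A; C; D; E/B] holding=-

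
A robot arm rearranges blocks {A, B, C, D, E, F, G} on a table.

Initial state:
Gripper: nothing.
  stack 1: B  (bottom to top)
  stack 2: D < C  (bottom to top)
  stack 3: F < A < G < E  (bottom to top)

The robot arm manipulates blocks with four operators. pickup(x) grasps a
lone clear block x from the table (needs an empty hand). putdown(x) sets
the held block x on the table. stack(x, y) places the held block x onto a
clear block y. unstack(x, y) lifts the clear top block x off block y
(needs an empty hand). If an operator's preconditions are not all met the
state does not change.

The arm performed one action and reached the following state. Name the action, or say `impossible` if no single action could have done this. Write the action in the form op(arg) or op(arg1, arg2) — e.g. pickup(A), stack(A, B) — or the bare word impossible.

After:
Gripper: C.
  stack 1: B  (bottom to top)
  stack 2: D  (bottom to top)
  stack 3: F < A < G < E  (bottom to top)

unstack(C, D)

target: towers=[B; D; F/A/G/E] holding=C
         pickup(B) → towers=[D/C; F/A/G/E] holding=B
     unstack(E, G) → towers=[B; D/C; F/A/G] holding=E
     unstack(C, D) → towers=[B; D; F/A/G/E] holding=C  ← match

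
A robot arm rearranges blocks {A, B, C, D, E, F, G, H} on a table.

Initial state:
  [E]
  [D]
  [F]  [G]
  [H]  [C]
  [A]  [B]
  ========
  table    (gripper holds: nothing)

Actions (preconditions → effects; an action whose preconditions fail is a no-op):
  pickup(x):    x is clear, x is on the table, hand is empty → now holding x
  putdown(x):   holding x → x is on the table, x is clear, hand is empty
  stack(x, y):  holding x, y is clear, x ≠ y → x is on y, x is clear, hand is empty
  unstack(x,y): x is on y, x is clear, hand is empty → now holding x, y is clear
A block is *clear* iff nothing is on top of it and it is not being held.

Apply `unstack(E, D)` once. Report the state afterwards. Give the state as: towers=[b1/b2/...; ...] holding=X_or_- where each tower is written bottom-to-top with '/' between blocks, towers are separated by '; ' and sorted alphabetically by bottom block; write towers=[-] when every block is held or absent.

towers=[A/H/F/D; B/C/G] holding=E

before: towers=[A/H/F/D/E; B/C/G] holding=-
pre[unstack(E, D)]: on(E,D) ok, clear(E) ok, handempty ok
all met → apply unstack(E, D)
after:  towers=[A/H/F/D; B/C/G] holding=E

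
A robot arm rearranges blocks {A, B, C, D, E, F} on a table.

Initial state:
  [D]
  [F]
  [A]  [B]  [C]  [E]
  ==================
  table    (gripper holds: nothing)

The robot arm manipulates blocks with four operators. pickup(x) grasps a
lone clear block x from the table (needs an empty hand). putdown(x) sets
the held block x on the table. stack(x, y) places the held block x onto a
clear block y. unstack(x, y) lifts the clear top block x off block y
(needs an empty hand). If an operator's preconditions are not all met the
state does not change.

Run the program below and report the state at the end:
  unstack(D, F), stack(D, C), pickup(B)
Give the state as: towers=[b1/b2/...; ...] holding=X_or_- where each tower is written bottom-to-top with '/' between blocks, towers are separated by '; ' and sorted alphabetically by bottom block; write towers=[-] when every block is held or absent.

step 1 (unstack(D, F)): towers=[A/F; B; C; E] holding=D
step 2 (stack(D, C)): towers=[A/F; B; C/D; E] holding=-
step 3 (pickup(B)): towers=[A/F; C/D; E] holding=B

towers=[A/F; C/D; E] holding=B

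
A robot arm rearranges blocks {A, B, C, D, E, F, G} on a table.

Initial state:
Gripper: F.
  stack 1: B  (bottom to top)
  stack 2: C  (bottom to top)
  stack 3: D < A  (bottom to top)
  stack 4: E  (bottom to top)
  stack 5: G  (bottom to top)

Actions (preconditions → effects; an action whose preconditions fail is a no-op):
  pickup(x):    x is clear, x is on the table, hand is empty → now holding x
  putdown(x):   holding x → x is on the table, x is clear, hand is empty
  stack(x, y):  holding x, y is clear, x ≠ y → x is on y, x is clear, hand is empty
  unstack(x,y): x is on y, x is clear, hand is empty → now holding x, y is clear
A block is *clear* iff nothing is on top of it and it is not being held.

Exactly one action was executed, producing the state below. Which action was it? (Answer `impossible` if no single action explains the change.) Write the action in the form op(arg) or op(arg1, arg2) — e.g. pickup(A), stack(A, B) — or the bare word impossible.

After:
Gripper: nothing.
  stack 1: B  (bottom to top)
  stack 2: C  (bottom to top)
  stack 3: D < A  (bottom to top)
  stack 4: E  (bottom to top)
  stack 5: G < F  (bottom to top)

target: towers=[B; C; D/A; E; G/F] holding=-
        putdown(F) → towers=[B; C; D/A; E; F; G] holding=-
       stack(F, B) → towers=[B/F; C; D/A; E; G] holding=-
       stack(F, G) → towers=[B; C; D/A; E; G/F] holding=-  ← match
       stack(F, A) → towers=[B; C; D/A/F; E; G] holding=-
       stack(F, E) → towers=[B; C; D/A; E/F; G] holding=-
       stack(F, C) → towers=[B; C/F; D/A; E; G] holding=-

stack(F, G)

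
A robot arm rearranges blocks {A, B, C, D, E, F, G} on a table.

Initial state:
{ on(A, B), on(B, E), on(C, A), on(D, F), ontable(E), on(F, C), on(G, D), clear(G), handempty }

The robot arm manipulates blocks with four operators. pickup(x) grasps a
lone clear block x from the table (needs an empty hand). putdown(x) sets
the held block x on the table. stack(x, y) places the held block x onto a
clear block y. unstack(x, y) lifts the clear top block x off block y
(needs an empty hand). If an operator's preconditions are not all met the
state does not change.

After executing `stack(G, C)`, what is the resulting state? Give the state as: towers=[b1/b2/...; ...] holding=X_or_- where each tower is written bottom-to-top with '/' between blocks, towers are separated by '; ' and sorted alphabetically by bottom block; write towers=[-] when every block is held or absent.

before: towers=[E/B/A/C/F/D/G] holding=-
pre[stack(G, C)]: holding(G) no, clear(C) no, G≠C yes
holding(G), clear(C) unmet → stack(G, C) is a no-op
after:  towers=[E/B/A/C/F/D/G] holding=-

towers=[E/B/A/C/F/D/G] holding=-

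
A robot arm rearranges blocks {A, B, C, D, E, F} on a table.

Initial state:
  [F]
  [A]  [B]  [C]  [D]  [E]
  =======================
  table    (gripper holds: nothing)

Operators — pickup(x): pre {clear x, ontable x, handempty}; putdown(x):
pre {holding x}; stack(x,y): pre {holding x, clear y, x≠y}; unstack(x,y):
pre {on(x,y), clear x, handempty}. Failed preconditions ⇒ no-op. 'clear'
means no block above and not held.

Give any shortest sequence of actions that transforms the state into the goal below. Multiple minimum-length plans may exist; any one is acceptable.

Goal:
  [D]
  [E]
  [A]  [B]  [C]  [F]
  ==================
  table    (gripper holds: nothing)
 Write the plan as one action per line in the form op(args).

unstack(F, A)
putdown(F)
pickup(E)
stack(E, A)
pickup(D)
stack(D, E)

step 1 (unstack(F, A)): towers=[A; B; C; D; E] holding=F
step 2 (putdown(F)): towers=[A; B; C; D; E; F] holding=-
step 3 (pickup(E)): towers=[A; B; C; D; F] holding=E
step 4 (stack(E, A)): towers=[A/E; B; C; D; F] holding=-
step 5 (pickup(D)): towers=[A/E; B; C; F] holding=D
step 6 (stack(D, E)): towers=[A/E/D; B; C; F] holding=-
goal check: towers=[A/E/D; B; C; F] holding=- — reached (length 6, optimal by BFS)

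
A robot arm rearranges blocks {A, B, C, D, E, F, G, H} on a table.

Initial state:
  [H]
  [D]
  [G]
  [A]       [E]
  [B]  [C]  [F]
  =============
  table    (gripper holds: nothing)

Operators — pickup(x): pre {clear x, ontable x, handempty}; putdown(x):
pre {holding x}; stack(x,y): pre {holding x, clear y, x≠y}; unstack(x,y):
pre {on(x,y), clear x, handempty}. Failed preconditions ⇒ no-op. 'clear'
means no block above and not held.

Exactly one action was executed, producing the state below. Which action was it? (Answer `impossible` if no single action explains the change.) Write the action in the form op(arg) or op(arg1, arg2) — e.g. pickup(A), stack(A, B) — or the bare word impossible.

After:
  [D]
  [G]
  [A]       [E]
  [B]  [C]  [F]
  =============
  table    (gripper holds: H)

target: towers=[B/A/G/D; C; F/E] holding=H
     unstack(E, F) → towers=[B/A/G/D/H; C; F] holding=E
     unstack(H, D) → towers=[B/A/G/D; C; F/E] holding=H  ← match
         pickup(C) → towers=[B/A/G/D/H; F/E] holding=C

unstack(H, D)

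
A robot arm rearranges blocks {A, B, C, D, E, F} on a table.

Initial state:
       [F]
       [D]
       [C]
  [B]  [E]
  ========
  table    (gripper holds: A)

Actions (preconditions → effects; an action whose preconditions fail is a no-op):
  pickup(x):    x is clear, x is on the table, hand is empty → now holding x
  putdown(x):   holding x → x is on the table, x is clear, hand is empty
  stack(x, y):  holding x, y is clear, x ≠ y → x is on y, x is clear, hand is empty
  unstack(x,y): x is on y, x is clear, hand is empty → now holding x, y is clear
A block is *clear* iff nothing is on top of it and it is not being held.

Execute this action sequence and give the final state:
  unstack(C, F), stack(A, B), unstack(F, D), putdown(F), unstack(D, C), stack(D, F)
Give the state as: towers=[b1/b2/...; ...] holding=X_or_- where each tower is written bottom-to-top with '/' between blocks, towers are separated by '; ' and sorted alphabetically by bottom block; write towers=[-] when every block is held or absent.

step 1 (unstack(C, F)) [no-op]: towers=[B; E/C/D/F] holding=A
step 2 (stack(A, B)): towers=[B/A; E/C/D/F] holding=-
step 3 (unstack(F, D)): towers=[B/A; E/C/D] holding=F
step 4 (putdown(F)): towers=[B/A; E/C/D; F] holding=-
step 5 (unstack(D, C)): towers=[B/A; E/C; F] holding=D
step 6 (stack(D, F)): towers=[B/A; E/C; F/D] holding=-

towers=[B/A; E/C; F/D] holding=-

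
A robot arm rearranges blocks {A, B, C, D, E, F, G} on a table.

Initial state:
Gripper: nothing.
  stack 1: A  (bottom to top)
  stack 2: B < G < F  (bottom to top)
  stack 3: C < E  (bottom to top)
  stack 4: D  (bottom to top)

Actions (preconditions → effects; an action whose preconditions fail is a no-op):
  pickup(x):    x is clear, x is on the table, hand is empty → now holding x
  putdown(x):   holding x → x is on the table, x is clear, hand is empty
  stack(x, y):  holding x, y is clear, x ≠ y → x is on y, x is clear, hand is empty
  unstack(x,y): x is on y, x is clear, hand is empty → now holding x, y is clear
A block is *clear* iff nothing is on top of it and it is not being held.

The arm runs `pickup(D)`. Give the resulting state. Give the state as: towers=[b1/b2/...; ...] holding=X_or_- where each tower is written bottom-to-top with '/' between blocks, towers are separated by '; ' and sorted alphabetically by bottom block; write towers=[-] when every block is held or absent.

towers=[A; B/G/F; C/E] holding=D

before: towers=[A; B/G/F; C/E; D] holding=-
pre[pickup(D)]: clear(D) ok, ontable(D) ok, handempty ok
all met → apply pickup(D)
after:  towers=[A; B/G/F; C/E] holding=D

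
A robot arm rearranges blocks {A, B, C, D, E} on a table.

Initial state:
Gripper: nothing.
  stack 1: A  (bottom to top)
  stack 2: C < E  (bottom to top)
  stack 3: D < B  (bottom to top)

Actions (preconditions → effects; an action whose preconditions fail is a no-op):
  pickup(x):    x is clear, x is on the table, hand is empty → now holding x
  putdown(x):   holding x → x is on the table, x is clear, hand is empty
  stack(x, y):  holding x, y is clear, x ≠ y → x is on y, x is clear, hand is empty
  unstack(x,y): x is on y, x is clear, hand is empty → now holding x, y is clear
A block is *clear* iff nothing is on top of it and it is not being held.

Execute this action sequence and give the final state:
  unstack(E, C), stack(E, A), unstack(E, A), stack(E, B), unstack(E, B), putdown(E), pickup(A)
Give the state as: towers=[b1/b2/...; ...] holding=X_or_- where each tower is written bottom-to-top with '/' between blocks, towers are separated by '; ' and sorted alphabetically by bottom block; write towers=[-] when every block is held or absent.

step 1 (unstack(E, C)): towers=[A; C; D/B] holding=E
step 2 (stack(E, A)): towers=[A/E; C; D/B] holding=-
step 3 (unstack(E, A)): towers=[A; C; D/B] holding=E
step 4 (stack(E, B)): towers=[A; C; D/B/E] holding=-
step 5 (unstack(E, B)): towers=[A; C; D/B] holding=E
step 6 (putdown(E)): towers=[A; C; D/B; E] holding=-
step 7 (pickup(A)): towers=[C; D/B; E] holding=A

towers=[C; D/B; E] holding=A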